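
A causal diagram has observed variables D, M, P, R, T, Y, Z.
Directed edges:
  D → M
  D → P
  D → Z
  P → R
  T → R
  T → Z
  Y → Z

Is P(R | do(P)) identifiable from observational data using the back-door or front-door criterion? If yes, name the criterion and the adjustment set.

desc(P)\{P}={R}; candidates ⊆ {D,M,T,Y,Z}.
∅: P⊥R given ∅ in G with P→· removed — back-door holds.
P(R|do(P)) = P(R|P) — no adjustment needed.

P(R|do(P)): backdoor, adjust for ∅.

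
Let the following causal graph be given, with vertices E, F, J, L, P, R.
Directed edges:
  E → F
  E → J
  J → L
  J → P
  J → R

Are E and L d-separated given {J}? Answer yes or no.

Yes — E ⊥ L | {J}.

Bayes-Ball from E | {J} reaches {F}.
L ∉ reach(E|{J}) ⇒ E ⊥ L | {J}.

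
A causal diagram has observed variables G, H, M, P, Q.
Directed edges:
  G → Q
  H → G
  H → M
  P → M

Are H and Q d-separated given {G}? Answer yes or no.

Bayes-Ball from H | {G} reaches {M}.
Q ∉ reach(H|{G}) ⇒ H ⊥ Q | {G}.

Yes — H ⊥ Q | {G}.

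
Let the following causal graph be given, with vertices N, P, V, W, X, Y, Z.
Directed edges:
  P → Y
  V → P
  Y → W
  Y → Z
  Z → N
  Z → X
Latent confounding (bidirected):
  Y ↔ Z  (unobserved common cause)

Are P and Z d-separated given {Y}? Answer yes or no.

No — P and Z are d-connected given {Y}.

Bayes-Ball from P | {Y} reaches {N,V,X,Z}.
Z ∈ reach(P|{Y}) ⇒ P ⊥̸ Z | {Y}.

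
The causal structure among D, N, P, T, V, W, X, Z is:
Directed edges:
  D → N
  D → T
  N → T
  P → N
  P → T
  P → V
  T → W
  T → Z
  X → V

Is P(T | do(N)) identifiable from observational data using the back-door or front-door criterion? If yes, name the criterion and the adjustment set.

P(T|do(N)): backdoor, adjust for {D, P}.

desc(N)\{N}={T,W,Z}; candidates ⊆ {D,P,V,X}.
size 0: {}; under {} N still reaches {D,P,T,V,W,Z} ∋ T.
size 1: {D}, {P}, {V} …(+1); under {D} N still reaches {P,T,V,W,Z} ∋ T.
{D,P}: N⊥T given {D,P} in G with N→· removed — back-door holds.
P(T|do(N)) = Σ_{D,P} P(T|N,D,P)·P(D,P).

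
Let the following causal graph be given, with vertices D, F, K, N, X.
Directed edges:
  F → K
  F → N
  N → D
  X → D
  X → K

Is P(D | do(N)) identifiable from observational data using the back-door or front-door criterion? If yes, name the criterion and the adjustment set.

desc(N)\{N}={D}; candidates ⊆ {F,K,X}.
∅: N⊥D given ∅ in G with N→· removed — back-door holds.
P(D|do(N)) = P(D|N) — no adjustment needed.

P(D|do(N)): backdoor, adjust for ∅.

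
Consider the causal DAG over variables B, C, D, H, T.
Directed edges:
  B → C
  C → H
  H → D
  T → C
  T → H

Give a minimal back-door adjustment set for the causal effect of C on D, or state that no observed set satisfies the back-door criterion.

desc(C)\{C}={D,H}; candidates ⊆ {B,T}.
size 0: {}; under {} C still reaches {B,D,H,T} ∋ D.
{T}: C⊥D given {T} in G with C→· removed — back-door holds.

C→D: minimal back-door set {T}.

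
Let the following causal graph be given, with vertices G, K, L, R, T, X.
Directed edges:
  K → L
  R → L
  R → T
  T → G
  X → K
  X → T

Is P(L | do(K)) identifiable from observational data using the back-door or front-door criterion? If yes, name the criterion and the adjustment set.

desc(K)\{K}={L}; candidates ⊆ {G,R,T,X}.
∅: K⊥L given ∅ in G with K→· removed — back-door holds.
P(L|do(K)) = P(L|K) — no adjustment needed.

P(L|do(K)): backdoor, adjust for ∅.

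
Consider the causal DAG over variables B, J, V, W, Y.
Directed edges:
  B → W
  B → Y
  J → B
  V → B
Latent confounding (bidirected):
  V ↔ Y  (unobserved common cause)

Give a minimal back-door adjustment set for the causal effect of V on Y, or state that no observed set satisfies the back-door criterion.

V→Y: no observed back-door set.

desc(V)\{V}={B,W,Y}; candidates ⊆ {J}.
V↔Y: latent back-door arc(s) into V.
size 0: {}; under {} V still reaches {Y} ∋ Y.
size 1: {J}; under {J} V still reaches {Y} ∋ Y.
V↔Y cannot be blocked by any observed set — no back-door set.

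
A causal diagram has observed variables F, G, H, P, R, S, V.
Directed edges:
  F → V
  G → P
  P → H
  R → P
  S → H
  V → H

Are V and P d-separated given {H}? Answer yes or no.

No — V and P are d-connected given {H}.

Bayes-Ball from V | {H} reaches {F,G,P,R,S}.
P ∈ reach(V|{H}) ⇒ V ⊥̸ P | {H}.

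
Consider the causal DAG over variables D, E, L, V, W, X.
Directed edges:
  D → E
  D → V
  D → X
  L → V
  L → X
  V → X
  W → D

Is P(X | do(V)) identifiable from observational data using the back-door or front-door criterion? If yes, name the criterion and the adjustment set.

desc(V)\{V}={X}; candidates ⊆ {D,E,L,W}.
size 0: {}; under {} V still reaches {D,E,L,W,X} ∋ X.
size 1: {D}, {E}, {L} …(+1); under {D} V still reaches {L,X} ∋ X.
{D,L}: V⊥X given {D,L} in G with V→· removed — back-door holds.
P(X|do(V)) = Σ_{D,L} P(X|V,D,L)·P(D,L).

P(X|do(V)): backdoor, adjust for {D, L}.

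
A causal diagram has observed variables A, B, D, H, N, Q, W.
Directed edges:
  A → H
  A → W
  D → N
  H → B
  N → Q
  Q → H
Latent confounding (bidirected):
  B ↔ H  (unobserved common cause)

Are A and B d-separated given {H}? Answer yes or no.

No — A and B are d-connected given {H}.

Bayes-Ball from A | {H} reaches {B,D,N,Q,W}.
B ∈ reach(A|{H}) ⇒ A ⊥̸ B | {H}.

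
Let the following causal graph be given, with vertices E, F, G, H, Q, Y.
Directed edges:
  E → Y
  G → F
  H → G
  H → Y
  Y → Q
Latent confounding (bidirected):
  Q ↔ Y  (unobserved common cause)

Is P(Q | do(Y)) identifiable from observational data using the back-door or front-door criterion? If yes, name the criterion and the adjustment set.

P(Q|do(Y)): not identifiable (no BD/FD set).

desc(Y)\{Y}={Q}; candidates ⊆ {E,F,G,H}.
Y↔Q: latent back-door arc(s) into Y.
size 0: {}; under {} Y still reaches {E,F,G,H,Q} ∋ Q.
size 1: {E}, {F}, {G} …(+1); under {E} Y still reaches {F,G,H,Q} ∋ Q.
size 2: {E,F}, {E,G}, {E,H} …(+3); under {E,F} Y still reaches {G,H,Q} ∋ Q.
Y↔Q cannot be blocked by any observed set — no back-door set.
No mediator lies on a directed Y→…→Q path.
Neither criterion identifies P(Q|do(Y)) in this graph.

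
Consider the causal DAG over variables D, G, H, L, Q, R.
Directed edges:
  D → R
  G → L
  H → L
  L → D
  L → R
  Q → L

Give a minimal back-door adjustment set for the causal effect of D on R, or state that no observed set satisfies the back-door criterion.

D→R: minimal back-door set {L}.

desc(D)\{D}={R}; candidates ⊆ {G,H,L,Q}.
size 0: {}; under {} D still reaches {G,H,L,Q,R} ∋ R.
{L}: D⊥R given {L} in G with D→· removed — back-door holds.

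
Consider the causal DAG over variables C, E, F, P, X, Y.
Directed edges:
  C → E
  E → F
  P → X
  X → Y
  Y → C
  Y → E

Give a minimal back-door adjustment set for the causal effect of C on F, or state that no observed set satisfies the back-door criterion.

C→F: minimal back-door set {Y}.

desc(C)\{C}={E,F}; candidates ⊆ {P,X,Y}.
size 0: {}; under {} C still reaches {E,F,P,X,Y} ∋ F.
{Y}: C⊥F given {Y} in G with C→· removed — back-door holds.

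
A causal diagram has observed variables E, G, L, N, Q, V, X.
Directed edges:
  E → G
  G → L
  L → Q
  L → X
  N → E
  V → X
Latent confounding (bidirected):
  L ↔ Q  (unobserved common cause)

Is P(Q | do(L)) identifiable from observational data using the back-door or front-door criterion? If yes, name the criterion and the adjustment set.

desc(L)\{L}={Q,X}; candidates ⊆ {E,G,N,V}.
L↔Q: latent back-door arc(s) into L.
size 0: {}; under {} L still reaches {E,G,N,Q} ∋ Q.
size 1: {E}, {G}, {N} …(+1); under {E} L still reaches {G,Q} ∋ Q.
size 2: {E,G}, {E,N}, {E,V} …(+3); under {E,G} L still reaches {Q} ∋ Q.
L↔Q cannot be blocked by any observed set — no back-door set.
No mediator lies on a directed L→…→Q path.
Neither criterion identifies P(Q|do(L)) in this graph.

P(Q|do(L)): not identifiable (no BD/FD set).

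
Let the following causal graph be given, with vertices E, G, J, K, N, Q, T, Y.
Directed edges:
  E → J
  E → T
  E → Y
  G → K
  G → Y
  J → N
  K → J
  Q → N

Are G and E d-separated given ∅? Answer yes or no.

Bayes-Ball from G | ∅ reaches {J,K,N,Y}.
E ∉ reach(G|∅) ⇒ G ⊥ E | ∅.

Yes — G ⊥ E | ∅.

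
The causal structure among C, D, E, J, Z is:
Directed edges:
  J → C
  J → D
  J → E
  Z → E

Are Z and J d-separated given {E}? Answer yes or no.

Bayes-Ball from Z | {E} reaches {C,D,J}.
J ∈ reach(Z|{E}) ⇒ Z ⊥̸ J | {E}.

No — Z and J are d-connected given {E}.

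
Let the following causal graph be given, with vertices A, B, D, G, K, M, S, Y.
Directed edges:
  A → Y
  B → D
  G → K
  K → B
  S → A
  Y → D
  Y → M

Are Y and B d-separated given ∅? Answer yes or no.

Bayes-Ball from Y | ∅ reaches {A,D,M,S}.
B ∉ reach(Y|∅) ⇒ Y ⊥ B | ∅.

Yes — Y ⊥ B | ∅.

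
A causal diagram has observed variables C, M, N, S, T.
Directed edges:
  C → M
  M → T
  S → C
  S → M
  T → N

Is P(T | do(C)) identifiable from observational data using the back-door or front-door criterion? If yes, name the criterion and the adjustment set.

P(T|do(C)): backdoor, adjust for {S}.

desc(C)\{C}={M,N,T}; candidates ⊆ {S}.
size 0: {}; under {} C still reaches {M,N,S,T} ∋ T.
{S}: C⊥T given {S} in G with C→· removed — back-door holds.
P(T|do(C)) = Σ_{S} P(T|C,S)·P(S).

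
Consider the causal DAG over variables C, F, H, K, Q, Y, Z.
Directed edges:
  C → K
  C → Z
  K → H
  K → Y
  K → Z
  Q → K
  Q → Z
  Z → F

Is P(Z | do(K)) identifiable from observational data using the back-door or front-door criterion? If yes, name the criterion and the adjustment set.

P(Z|do(K)): backdoor, adjust for {C, Q}.

desc(K)\{K}={F,H,Y,Z}; candidates ⊆ {C,Q}.
size 0: {}; under {} K still reaches {C,F,Q,Z} ∋ Z.
size 1: {C}, {Q}; under {C} K still reaches {F,Q,Z} ∋ Z.
{C,Q}: K⊥Z given {C,Q} in G with K→· removed — back-door holds.
P(Z|do(K)) = Σ_{C,Q} P(Z|K,C,Q)·P(C,Q).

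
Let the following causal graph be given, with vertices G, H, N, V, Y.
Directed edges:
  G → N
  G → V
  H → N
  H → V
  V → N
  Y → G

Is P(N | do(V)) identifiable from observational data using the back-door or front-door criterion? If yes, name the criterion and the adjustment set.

desc(V)\{V}={N}; candidates ⊆ {G,H,Y}.
size 0: {}; under {} V still reaches {G,H,N,Y} ∋ N.
size 1: {G}, {H}, {Y}; under {G} V still reaches {H,N} ∋ N.
{G,H}: V⊥N given {G,H} in G with V→· removed — back-door holds.
P(N|do(V)) = Σ_{G,H} P(N|V,G,H)·P(G,H).

P(N|do(V)): backdoor, adjust for {G, H}.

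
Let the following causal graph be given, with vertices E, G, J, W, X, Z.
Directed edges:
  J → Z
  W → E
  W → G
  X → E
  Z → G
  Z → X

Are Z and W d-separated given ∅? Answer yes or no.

Bayes-Ball from Z | ∅ reaches {E,G,J,X}.
W ∉ reach(Z|∅) ⇒ Z ⊥ W | ∅.

Yes — Z ⊥ W | ∅.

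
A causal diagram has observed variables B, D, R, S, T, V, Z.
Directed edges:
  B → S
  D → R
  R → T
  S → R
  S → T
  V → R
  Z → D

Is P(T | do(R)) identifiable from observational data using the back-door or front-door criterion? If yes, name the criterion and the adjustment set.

desc(R)\{R}={T}; candidates ⊆ {B,D,S,V,Z}.
size 0: {}; under {} R still reaches {B,D,S,T,V,Z} ∋ T.
{S}: R⊥T given {S} in G with R→· removed — back-door holds.
P(T|do(R)) = Σ_{S} P(T|R,S)·P(S).

P(T|do(R)): backdoor, adjust for {S}.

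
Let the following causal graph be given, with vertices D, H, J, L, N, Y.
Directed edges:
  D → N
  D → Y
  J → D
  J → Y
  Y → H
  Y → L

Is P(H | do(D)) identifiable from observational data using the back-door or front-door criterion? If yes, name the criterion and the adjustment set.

desc(D)\{D}={H,L,N,Y}; candidates ⊆ {J}.
size 0: {}; under {} D still reaches {H,J,L,Y} ∋ H.
{J}: D⊥H given {J} in G with D→· removed — back-door holds.
P(H|do(D)) = Σ_{J} P(H|D,J)·P(J).

P(H|do(D)): backdoor, adjust for {J}.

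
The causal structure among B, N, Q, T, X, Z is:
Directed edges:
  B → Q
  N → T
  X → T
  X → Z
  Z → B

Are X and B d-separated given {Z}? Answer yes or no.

Yes — X ⊥ B | {Z}.

Bayes-Ball from X | {Z} reaches {T}.
B ∉ reach(X|{Z}) ⇒ X ⊥ B | {Z}.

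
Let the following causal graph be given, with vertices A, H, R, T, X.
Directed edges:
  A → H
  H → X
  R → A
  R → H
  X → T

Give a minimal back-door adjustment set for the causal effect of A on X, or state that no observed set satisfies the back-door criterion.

desc(A)\{A}={H,T,X}; candidates ⊆ {R}.
size 0: {}; under {} A still reaches {H,R,T,X} ∋ X.
{R}: A⊥X given {R} in G with A→· removed — back-door holds.

A→X: minimal back-door set {R}.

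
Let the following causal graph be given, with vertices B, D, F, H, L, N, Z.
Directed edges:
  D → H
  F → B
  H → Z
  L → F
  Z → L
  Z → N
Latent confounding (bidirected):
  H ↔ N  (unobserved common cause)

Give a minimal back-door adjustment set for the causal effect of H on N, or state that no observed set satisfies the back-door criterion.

H→N: no observed back-door set.

desc(H)\{H}={B,F,L,N,Z}; candidates ⊆ {D}.
H↔N: latent back-door arc(s) into H.
size 0: {}; under {} H still reaches {D,N} ∋ N.
size 1: {D}; under {D} H still reaches {N} ∋ N.
H↔N cannot be blocked by any observed set — no back-door set.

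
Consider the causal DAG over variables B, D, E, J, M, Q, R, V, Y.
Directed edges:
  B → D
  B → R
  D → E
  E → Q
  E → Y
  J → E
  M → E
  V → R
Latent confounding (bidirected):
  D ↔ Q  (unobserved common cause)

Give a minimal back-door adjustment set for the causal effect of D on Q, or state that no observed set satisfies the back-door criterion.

D→Q: no observed back-door set.

desc(D)\{D}={E,Q,Y}; candidates ⊆ {B,J,M,R,V}.
D↔Q: latent back-door arc(s) into D.
size 0: {}; under {} D still reaches {B,Q,R} ∋ Q.
size 1: {B}, {J}, {M} …(+2); under {B} D still reaches {Q} ∋ Q.
size 2: {B,J}, {B,M}, {B,R} …(+7); under {B,J} D still reaches {Q} ∋ Q.
D↔Q cannot be blocked by any observed set — no back-door set.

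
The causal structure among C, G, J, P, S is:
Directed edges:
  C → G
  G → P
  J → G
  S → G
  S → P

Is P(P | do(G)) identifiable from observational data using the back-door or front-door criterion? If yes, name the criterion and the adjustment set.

P(P|do(G)): backdoor, adjust for {S}.

desc(G)\{G}={P}; candidates ⊆ {C,J,S}.
size 0: {}; under {} G still reaches {C,J,P,S} ∋ P.
{S}: G⊥P given {S} in G with G→· removed — back-door holds.
P(P|do(G)) = Σ_{S} P(P|G,S)·P(S).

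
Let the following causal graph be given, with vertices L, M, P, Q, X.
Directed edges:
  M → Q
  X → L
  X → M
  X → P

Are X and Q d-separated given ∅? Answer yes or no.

No — X and Q are d-connected given ∅.

Bayes-Ball from X | ∅ reaches {L,M,P,Q}.
Q ∈ reach(X|∅) ⇒ X ⊥̸ Q | ∅.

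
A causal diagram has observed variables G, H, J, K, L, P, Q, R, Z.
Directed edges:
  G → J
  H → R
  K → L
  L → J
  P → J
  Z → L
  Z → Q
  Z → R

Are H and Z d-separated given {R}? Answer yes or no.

No — H and Z are d-connected given {R}.

Bayes-Ball from H | {R} reaches {J,L,Q,Z}.
Z ∈ reach(H|{R}) ⇒ H ⊥̸ Z | {R}.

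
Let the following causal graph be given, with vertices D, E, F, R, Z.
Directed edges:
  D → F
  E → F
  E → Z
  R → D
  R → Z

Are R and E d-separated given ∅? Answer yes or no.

Yes — R ⊥ E | ∅.

Bayes-Ball from R | ∅ reaches {D,F,Z}.
E ∉ reach(R|∅) ⇒ R ⊥ E | ∅.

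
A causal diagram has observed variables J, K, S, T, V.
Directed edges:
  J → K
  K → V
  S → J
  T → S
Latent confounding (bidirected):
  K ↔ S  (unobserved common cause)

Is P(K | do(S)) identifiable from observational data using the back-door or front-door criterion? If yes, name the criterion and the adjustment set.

P(K|do(S)): frontdoor, adjust for {J}.

desc(S)\{S}={J,K,V}; candidates ⊆ {T}.
S↔K: latent back-door arc(s) into S.
size 0: {}; under {} S still reaches {K,T,V} ∋ K.
size 1: {T}; under {T} S still reaches {K,V} ∋ K.
S↔K cannot be blocked by any observed set — no back-door set.
{J}: (i) intercepts every directed S→K path; (ii) no back-door S→{J}; (iii) {S} blocks every back-door {J}→K. Front-door holds.
P(K|do(S)) = Σ_{J} P(J|S) Σ_{S'} P(K|J,S')P(S').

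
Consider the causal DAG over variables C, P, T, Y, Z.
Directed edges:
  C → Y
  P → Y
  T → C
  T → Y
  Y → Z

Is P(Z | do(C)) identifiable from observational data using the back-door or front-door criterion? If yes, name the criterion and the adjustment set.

P(Z|do(C)): backdoor, adjust for {T}.

desc(C)\{C}={Y,Z}; candidates ⊆ {P,T}.
size 0: {}; under {} C still reaches {T,Y,Z} ∋ Z.
{T}: C⊥Z given {T} in G with C→· removed — back-door holds.
P(Z|do(C)) = Σ_{T} P(Z|C,T)·P(T).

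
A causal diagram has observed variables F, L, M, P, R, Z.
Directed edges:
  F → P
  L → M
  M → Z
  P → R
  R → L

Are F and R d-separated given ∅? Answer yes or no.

Bayes-Ball from F | ∅ reaches {L,M,P,R,Z}.
R ∈ reach(F|∅) ⇒ F ⊥̸ R | ∅.

No — F and R are d-connected given ∅.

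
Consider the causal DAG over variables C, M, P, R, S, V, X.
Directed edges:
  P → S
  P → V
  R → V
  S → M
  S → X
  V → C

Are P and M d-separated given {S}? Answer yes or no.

Bayes-Ball from P | {S} reaches {C,V}.
M ∉ reach(P|{S}) ⇒ P ⊥ M | {S}.

Yes — P ⊥ M | {S}.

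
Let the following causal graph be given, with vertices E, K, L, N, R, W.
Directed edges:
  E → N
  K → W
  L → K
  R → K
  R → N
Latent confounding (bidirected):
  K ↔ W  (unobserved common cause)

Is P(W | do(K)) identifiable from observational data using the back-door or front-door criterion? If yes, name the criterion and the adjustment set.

P(W|do(K)): not identifiable (no BD/FD set).

desc(K)\{K}={W}; candidates ⊆ {E,L,N,R}.
K↔W: latent back-door arc(s) into K.
size 0: {}; under {} K still reaches {L,N,R,W} ∋ W.
size 1: {E}, {L}, {N} …(+1); under {E} K still reaches {L,N,R,W} ∋ W.
size 2: {E,L}, {E,N}, {E,R} …(+3); under {E,L} K still reaches {N,R,W} ∋ W.
K↔W cannot be blocked by any observed set — no back-door set.
No mediator lies on a directed K→…→W path.
Neither criterion identifies P(W|do(K)) in this graph.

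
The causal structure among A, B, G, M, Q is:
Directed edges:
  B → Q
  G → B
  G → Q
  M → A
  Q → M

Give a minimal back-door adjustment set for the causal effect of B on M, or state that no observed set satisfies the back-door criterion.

desc(B)\{B}={A,M,Q}; candidates ⊆ {G}.
size 0: {}; under {} B still reaches {A,G,M,Q} ∋ M.
{G}: B⊥M given {G} in G with B→· removed — back-door holds.

B→M: minimal back-door set {G}.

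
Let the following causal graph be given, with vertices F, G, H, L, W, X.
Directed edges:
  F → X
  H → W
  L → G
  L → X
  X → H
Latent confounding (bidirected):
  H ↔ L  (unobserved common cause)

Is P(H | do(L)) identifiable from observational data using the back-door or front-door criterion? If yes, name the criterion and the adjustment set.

P(H|do(L)): frontdoor, adjust for {X}.

desc(L)\{L}={G,H,W,X}; candidates ⊆ {F}.
L↔H: latent back-door arc(s) into L.
size 0: {}; under {} L still reaches {H,W} ∋ H.
size 1: {F}; under {F} L still reaches {H,W} ∋ H.
L↔H cannot be blocked by any observed set — no back-door set.
{X}: (i) intercepts every directed L→H path; (ii) no back-door L→{X}; (iii) {L} blocks every back-door {X}→H. Front-door holds.
P(H|do(L)) = Σ_{X} P(X|L) Σ_{L'} P(H|X,L')P(L').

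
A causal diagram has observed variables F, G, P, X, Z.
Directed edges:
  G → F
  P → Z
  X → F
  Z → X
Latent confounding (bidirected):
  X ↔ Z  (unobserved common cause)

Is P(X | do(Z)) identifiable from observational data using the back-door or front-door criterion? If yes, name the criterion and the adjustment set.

P(X|do(Z)): not identifiable (no BD/FD set).

desc(Z)\{Z}={F,X}; candidates ⊆ {G,P}.
Z↔X: latent back-door arc(s) into Z.
size 0: {}; under {} Z still reaches {F,P,X} ∋ X.
size 1: {G}, {P}; under {G} Z still reaches {F,P,X} ∋ X.
size 2: {G,P}; under {G,P} Z still reaches {F,X} ∋ X.
Z↔X cannot be blocked by any observed set — no back-door set.
No mediator lies on a directed Z→…→X path.
Neither criterion identifies P(X|do(Z)) in this graph.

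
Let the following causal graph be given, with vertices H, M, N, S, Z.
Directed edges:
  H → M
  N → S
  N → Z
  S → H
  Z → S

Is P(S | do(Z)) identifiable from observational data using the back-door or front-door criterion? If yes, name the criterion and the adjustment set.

P(S|do(Z)): backdoor, adjust for {N}.

desc(Z)\{Z}={H,M,S}; candidates ⊆ {N}.
size 0: {}; under {} Z still reaches {H,M,N,S} ∋ S.
{N}: Z⊥S given {N} in G with Z→· removed — back-door holds.
P(S|do(Z)) = Σ_{N} P(S|Z,N)·P(N).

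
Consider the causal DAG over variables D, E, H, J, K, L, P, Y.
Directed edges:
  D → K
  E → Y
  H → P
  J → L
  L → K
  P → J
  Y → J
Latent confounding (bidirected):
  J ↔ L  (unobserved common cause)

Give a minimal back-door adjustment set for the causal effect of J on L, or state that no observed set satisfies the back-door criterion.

J→L: no observed back-door set.

desc(J)\{J}={K,L}; candidates ⊆ {D,E,H,P,Y}.
J↔L: latent back-door arc(s) into J.
size 0: {}; under {} J still reaches {E,H,K,L,P,Y} ∋ L.
size 1: {D}, {E}, {H} …(+2); under {D} J still reaches {E,H,K,L,P,Y} ∋ L.
size 2: {D,E}, {D,H}, {D,P} …(+7); under {D,E} J still reaches {H,K,L,P,Y} ∋ L.
J↔L cannot be blocked by any observed set — no back-door set.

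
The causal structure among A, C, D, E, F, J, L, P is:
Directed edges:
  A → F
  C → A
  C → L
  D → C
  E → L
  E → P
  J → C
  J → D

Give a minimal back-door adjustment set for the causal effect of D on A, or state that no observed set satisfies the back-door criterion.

desc(D)\{D}={A,C,F,L}; candidates ⊆ {E,J,P}.
size 0: {}; under {} D still reaches {A,C,F,J,L} ∋ A.
{J}: D⊥A given {J} in G with D→· removed — back-door holds.

D→A: minimal back-door set {J}.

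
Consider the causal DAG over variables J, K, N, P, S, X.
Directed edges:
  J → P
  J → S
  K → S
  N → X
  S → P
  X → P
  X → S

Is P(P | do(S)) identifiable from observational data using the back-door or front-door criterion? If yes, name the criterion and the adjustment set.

desc(S)\{S}={P}; candidates ⊆ {J,K,N,X}.
size 0: {}; under {} S still reaches {J,K,N,P,X} ∋ P.
size 1: {J}, {K}, {N} …(+1); under {J} S still reaches {K,N,P,X} ∋ P.
{J,X}: S⊥P given {J,X} in G with S→· removed — back-door holds.
P(P|do(S)) = Σ_{J,X} P(P|S,J,X)·P(J,X).

P(P|do(S)): backdoor, adjust for {J, X}.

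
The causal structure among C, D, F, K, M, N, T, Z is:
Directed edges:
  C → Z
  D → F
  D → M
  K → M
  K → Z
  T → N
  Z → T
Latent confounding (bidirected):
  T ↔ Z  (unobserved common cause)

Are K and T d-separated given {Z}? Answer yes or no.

No — K and T are d-connected given {Z}.

Bayes-Ball from K | {Z} reaches {C,M,N,T}.
T ∈ reach(K|{Z}) ⇒ K ⊥̸ T | {Z}.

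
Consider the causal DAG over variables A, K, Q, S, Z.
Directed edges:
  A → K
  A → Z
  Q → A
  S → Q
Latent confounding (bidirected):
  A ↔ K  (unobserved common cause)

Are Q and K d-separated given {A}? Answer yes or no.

No — Q and K are d-connected given {A}.

Bayes-Ball from Q | {A} reaches {K,S}.
K ∈ reach(Q|{A}) ⇒ Q ⊥̸ K | {A}.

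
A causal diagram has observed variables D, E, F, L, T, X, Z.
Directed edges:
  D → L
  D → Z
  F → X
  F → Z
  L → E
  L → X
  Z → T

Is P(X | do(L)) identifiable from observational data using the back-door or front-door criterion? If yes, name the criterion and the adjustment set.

desc(L)\{L}={E,X}; candidates ⊆ {D,F,T,Z}.
∅: L⊥X given ∅ in G with L→· removed — back-door holds.
P(X|do(L)) = P(X|L) — no adjustment needed.

P(X|do(L)): backdoor, adjust for ∅.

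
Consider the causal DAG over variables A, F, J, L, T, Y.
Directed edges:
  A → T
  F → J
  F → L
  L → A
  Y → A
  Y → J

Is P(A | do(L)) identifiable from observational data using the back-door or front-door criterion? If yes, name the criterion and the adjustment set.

P(A|do(L)): backdoor, adjust for ∅.

desc(L)\{L}={A,T}; candidates ⊆ {F,J,Y}.
∅: L⊥A given ∅ in G with L→· removed — back-door holds.
P(A|do(L)) = P(A|L) — no adjustment needed.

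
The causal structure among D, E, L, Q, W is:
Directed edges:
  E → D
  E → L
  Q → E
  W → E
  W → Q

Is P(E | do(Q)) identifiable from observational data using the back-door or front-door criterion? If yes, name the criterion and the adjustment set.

desc(Q)\{Q}={D,E,L}; candidates ⊆ {W}.
size 0: {}; under {} Q still reaches {D,E,L,W} ∋ E.
{W}: Q⊥E given {W} in G with Q→· removed — back-door holds.
P(E|do(Q)) = Σ_{W} P(E|Q,W)·P(W).

P(E|do(Q)): backdoor, adjust for {W}.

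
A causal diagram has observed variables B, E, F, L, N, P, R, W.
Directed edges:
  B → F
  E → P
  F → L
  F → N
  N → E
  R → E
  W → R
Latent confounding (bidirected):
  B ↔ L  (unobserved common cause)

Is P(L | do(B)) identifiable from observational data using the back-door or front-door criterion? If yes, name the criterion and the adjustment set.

P(L|do(B)): frontdoor, adjust for {F}.

desc(B)\{B}={E,F,L,N,P}; candidates ⊆ {R,W}.
B↔L: latent back-door arc(s) into B.
size 0: {}; under {} B still reaches {L} ∋ L.
size 1: {R}, {W}; under {R} B still reaches {L} ∋ L.
size 2: {R,W}; under {R,W} B still reaches {L} ∋ L.
B↔L cannot be blocked by any observed set — no back-door set.
{F}: (i) intercepts every directed B→L path; (ii) no back-door B→{F}; (iii) {B} blocks every back-door {F}→L. Front-door holds.
P(L|do(B)) = Σ_{F} P(F|B) Σ_{B'} P(L|F,B')P(B').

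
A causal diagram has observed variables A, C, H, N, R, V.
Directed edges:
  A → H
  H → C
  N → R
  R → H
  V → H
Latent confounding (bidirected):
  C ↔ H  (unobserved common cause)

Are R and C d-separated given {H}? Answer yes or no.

No — R and C are d-connected given {H}.

Bayes-Ball from R | {H} reaches {A,C,N,V}.
C ∈ reach(R|{H}) ⇒ R ⊥̸ C | {H}.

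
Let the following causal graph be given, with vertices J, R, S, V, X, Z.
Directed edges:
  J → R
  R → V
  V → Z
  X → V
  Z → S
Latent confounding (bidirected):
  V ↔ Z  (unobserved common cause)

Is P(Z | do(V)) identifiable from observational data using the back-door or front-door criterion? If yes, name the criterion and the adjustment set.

P(Z|do(V)): not identifiable (no BD/FD set).

desc(V)\{V}={S,Z}; candidates ⊆ {J,R,X}.
V↔Z: latent back-door arc(s) into V.
size 0: {}; under {} V still reaches {J,R,S,X,Z} ∋ Z.
size 1: {J}, {R}, {X}; under {J} V still reaches {R,S,X,Z} ∋ Z.
size 2: {J,R}, {J,X}, {R,X}; under {J,R} V still reaches {S,X,Z} ∋ Z.
V↔Z cannot be blocked by any observed set — no back-door set.
No mediator lies on a directed V→…→Z path.
Neither criterion identifies P(Z|do(V)) in this graph.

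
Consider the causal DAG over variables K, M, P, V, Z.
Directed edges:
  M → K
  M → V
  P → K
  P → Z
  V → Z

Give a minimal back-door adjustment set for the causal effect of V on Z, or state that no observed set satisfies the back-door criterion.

V→Z: minimal back-door set ∅.

desc(V)\{V}={Z}; candidates ⊆ {K,M,P}.
∅: V⊥Z given ∅ in G with V→· removed — back-door holds.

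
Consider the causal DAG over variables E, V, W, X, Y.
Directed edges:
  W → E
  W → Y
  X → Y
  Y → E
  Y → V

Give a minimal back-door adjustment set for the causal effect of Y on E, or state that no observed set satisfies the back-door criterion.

Y→E: minimal back-door set {W}.

desc(Y)\{Y}={E,V}; candidates ⊆ {W,X}.
size 0: {}; under {} Y still reaches {E,W,X} ∋ E.
{W}: Y⊥E given {W} in G with Y→· removed — back-door holds.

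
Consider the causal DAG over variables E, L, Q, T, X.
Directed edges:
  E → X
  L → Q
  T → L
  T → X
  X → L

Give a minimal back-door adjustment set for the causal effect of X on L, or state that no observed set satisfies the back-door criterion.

desc(X)\{X}={L,Q}; candidates ⊆ {E,T}.
size 0: {}; under {} X still reaches {E,L,Q,T} ∋ L.
{T}: X⊥L given {T} in G with X→· removed — back-door holds.

X→L: minimal back-door set {T}.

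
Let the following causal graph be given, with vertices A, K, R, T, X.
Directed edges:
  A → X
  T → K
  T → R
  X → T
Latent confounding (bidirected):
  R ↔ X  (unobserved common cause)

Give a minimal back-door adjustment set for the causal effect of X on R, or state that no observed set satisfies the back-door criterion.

X→R: no observed back-door set.

desc(X)\{X}={K,R,T}; candidates ⊆ {A}.
X↔R: latent back-door arc(s) into X.
size 0: {}; under {} X still reaches {A,R} ∋ R.
size 1: {A}; under {A} X still reaches {R} ∋ R.
X↔R cannot be blocked by any observed set — no back-door set.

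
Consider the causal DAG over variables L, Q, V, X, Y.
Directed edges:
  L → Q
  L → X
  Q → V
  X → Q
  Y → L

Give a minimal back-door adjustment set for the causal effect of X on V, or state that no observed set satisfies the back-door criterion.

X→V: minimal back-door set {L}.

desc(X)\{X}={Q,V}; candidates ⊆ {L,Y}.
size 0: {}; under {} X still reaches {L,Q,V,Y} ∋ V.
{L}: X⊥V given {L} in G with X→· removed — back-door holds.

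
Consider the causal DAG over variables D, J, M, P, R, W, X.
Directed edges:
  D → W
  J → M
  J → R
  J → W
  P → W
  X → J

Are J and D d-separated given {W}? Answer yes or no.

Bayes-Ball from J | {W} reaches {D,M,P,R,X}.
D ∈ reach(J|{W}) ⇒ J ⊥̸ D | {W}.

No — J and D are d-connected given {W}.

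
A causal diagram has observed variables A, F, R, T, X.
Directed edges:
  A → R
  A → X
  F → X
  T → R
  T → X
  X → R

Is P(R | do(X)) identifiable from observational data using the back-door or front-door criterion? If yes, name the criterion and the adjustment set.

desc(X)\{X}={R}; candidates ⊆ {A,F,T}.
size 0: {}; under {} X still reaches {A,F,R,T} ∋ R.
size 1: {A}, {F}, {T}; under {A} X still reaches {F,R,T} ∋ R.
{A,T}: X⊥R given {A,T} in G with X→· removed — back-door holds.
P(R|do(X)) = Σ_{A,T} P(R|X,A,T)·P(A,T).

P(R|do(X)): backdoor, adjust for {A, T}.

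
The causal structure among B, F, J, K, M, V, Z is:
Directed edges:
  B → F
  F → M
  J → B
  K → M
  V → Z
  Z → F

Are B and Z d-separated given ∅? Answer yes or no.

Yes — B ⊥ Z | ∅.

Bayes-Ball from B | ∅ reaches {F,J,M}.
Z ∉ reach(B|∅) ⇒ B ⊥ Z | ∅.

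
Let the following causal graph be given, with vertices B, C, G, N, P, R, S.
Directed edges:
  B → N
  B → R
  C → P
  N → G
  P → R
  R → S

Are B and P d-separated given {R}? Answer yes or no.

Bayes-Ball from B | {R} reaches {C,G,N,P}.
P ∈ reach(B|{R}) ⇒ B ⊥̸ P | {R}.

No — B and P are d-connected given {R}.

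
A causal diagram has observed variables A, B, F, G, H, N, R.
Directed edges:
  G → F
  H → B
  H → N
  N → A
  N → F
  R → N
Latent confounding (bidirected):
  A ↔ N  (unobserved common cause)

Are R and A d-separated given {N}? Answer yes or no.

No — R and A are d-connected given {N}.

Bayes-Ball from R | {N} reaches {A,B,H}.
A ∈ reach(R|{N}) ⇒ R ⊥̸ A | {N}.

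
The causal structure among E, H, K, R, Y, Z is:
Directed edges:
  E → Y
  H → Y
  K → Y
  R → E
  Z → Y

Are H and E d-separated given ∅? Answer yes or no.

Bayes-Ball from H | ∅ reaches {Y}.
E ∉ reach(H|∅) ⇒ H ⊥ E | ∅.

Yes — H ⊥ E | ∅.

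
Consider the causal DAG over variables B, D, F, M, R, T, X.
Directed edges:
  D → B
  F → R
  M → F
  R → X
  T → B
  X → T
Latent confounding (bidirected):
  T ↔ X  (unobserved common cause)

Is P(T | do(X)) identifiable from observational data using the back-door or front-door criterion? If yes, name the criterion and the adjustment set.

P(T|do(X)): not identifiable (no BD/FD set).

desc(X)\{X}={B,T}; candidates ⊆ {D,F,M,R}.
X↔T: latent back-door arc(s) into X.
size 0: {}; under {} X still reaches {B,F,M,R,T} ∋ T.
size 1: {D}, {F}, {M} …(+1); under {D} X still reaches {B,F,M,R,T} ∋ T.
size 2: {D,F}, {D,M}, {D,R} …(+3); under {D,F} X still reaches {B,R,T} ∋ T.
X↔T cannot be blocked by any observed set — no back-door set.
No mediator lies on a directed X→…→T path.
Neither criterion identifies P(T|do(X)) in this graph.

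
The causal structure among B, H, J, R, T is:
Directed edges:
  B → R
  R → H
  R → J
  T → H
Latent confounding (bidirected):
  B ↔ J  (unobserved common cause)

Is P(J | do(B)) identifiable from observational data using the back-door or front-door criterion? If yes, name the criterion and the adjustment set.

desc(B)\{B}={H,J,R}; candidates ⊆ {T}.
B↔J: latent back-door arc(s) into B.
size 0: {}; under {} B still reaches {J} ∋ J.
size 1: {T}; under {T} B still reaches {J} ∋ J.
B↔J cannot be blocked by any observed set — no back-door set.
{R}: (i) intercepts every directed B→J path; (ii) no back-door B→{R}; (iii) {B} blocks every back-door {R}→J. Front-door holds.
P(J|do(B)) = Σ_{R} P(R|B) Σ_{B'} P(J|R,B')P(B').

P(J|do(B)): frontdoor, adjust for {R}.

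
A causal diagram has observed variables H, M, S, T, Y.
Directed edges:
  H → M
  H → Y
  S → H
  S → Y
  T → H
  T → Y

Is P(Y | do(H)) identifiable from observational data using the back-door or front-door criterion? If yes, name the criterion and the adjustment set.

desc(H)\{H}={M,Y}; candidates ⊆ {S,T}.
size 0: {}; under {} H still reaches {S,T,Y} ∋ Y.
size 1: {S}, {T}; under {S} H still reaches {T,Y} ∋ Y.
{S,T}: H⊥Y given {S,T} in G with H→· removed — back-door holds.
P(Y|do(H)) = Σ_{S,T} P(Y|H,S,T)·P(S,T).

P(Y|do(H)): backdoor, adjust for {S, T}.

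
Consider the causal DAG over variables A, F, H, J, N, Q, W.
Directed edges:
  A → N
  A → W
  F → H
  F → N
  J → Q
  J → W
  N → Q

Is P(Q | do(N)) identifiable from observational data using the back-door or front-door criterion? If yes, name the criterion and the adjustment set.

P(Q|do(N)): backdoor, adjust for ∅.

desc(N)\{N}={Q}; candidates ⊆ {A,F,H,J,W}.
∅: N⊥Q given ∅ in G with N→· removed — back-door holds.
P(Q|do(N)) = P(Q|N) — no adjustment needed.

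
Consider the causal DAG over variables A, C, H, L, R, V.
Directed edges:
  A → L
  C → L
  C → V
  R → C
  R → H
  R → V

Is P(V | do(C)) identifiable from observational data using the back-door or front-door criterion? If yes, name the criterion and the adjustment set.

desc(C)\{C}={L,V}; candidates ⊆ {A,H,R}.
size 0: {}; under {} C still reaches {H,R,V} ∋ V.
{R}: C⊥V given {R} in G with C→· removed — back-door holds.
P(V|do(C)) = Σ_{R} P(V|C,R)·P(R).

P(V|do(C)): backdoor, adjust for {R}.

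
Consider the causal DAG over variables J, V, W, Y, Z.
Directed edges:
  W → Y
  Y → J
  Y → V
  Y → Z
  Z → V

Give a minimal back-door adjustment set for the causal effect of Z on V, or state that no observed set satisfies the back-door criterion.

Z→V: minimal back-door set {Y}.

desc(Z)\{Z}={V}; candidates ⊆ {J,W,Y}.
size 0: {}; under {} Z still reaches {J,V,W,Y} ∋ V.
{Y}: Z⊥V given {Y} in G with Z→· removed — back-door holds.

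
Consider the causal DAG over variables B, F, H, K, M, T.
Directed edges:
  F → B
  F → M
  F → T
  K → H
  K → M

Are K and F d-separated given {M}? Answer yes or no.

Bayes-Ball from K | {M} reaches {B,F,H,T}.
F ∈ reach(K|{M}) ⇒ K ⊥̸ F | {M}.

No — K and F are d-connected given {M}.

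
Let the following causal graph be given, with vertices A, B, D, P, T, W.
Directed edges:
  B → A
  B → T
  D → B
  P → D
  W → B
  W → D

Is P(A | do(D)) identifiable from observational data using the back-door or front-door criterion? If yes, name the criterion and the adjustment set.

desc(D)\{D}={A,B,T}; candidates ⊆ {P,W}.
size 0: {}; under {} D still reaches {A,B,P,T,W} ∋ A.
{W}: D⊥A given {W} in G with D→· removed — back-door holds.
P(A|do(D)) = Σ_{W} P(A|D,W)·P(W).

P(A|do(D)): backdoor, adjust for {W}.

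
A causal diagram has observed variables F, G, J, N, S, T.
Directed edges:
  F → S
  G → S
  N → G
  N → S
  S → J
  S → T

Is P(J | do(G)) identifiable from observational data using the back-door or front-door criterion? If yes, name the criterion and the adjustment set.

desc(G)\{G}={J,S,T}; candidates ⊆ {F,N}.
size 0: {}; under {} G still reaches {J,N,S,T} ∋ J.
{N}: G⊥J given {N} in G with G→· removed — back-door holds.
P(J|do(G)) = Σ_{N} P(J|G,N)·P(N).

P(J|do(G)): backdoor, adjust for {N}.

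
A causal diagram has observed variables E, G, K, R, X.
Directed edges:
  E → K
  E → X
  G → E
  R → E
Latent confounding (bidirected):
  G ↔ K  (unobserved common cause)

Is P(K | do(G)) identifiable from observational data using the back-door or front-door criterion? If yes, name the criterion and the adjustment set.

desc(G)\{G}={E,K,X}; candidates ⊆ {R}.
G↔K: latent back-door arc(s) into G.
size 0: {}; under {} G still reaches {K} ∋ K.
size 1: {R}; under {R} G still reaches {K} ∋ K.
G↔K cannot be blocked by any observed set — no back-door set.
{E}: (i) intercepts every directed G→K path; (ii) no back-door G→{E}; (iii) {G} blocks every back-door {E}→K. Front-door holds.
P(K|do(G)) = Σ_{E} P(E|G) Σ_{G'} P(K|E,G')P(G').

P(K|do(G)): frontdoor, adjust for {E}.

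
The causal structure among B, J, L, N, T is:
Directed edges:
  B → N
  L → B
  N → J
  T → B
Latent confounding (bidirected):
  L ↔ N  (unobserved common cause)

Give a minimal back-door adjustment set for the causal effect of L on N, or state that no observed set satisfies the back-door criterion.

L→N: no observed back-door set.

desc(L)\{L}={B,J,N}; candidates ⊆ {T}.
L↔N: latent back-door arc(s) into L.
size 0: {}; under {} L still reaches {J,N} ∋ N.
size 1: {T}; under {T} L still reaches {J,N} ∋ N.
L↔N cannot be blocked by any observed set — no back-door set.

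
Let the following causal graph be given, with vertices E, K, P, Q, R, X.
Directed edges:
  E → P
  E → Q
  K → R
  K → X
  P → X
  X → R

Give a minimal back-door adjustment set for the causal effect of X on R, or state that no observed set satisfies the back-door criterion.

X→R: minimal back-door set {K}.

desc(X)\{X}={R}; candidates ⊆ {E,K,P,Q}.
size 0: {}; under {} X still reaches {E,K,P,Q,R} ∋ R.
{K}: X⊥R given {K} in G with X→· removed — back-door holds.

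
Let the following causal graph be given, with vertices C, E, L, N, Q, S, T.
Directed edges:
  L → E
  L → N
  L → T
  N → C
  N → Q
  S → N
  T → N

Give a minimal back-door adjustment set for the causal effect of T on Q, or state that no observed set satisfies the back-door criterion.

desc(T)\{T}={C,N,Q}; candidates ⊆ {E,L,S}.
size 0: {}; under {} T still reaches {C,E,L,N,Q} ∋ Q.
{L}: T⊥Q given {L} in G with T→· removed — back-door holds.

T→Q: minimal back-door set {L}.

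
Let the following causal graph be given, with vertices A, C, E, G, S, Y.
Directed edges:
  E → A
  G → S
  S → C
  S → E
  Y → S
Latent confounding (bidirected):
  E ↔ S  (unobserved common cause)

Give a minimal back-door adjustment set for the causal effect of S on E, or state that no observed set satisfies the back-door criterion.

S→E: no observed back-door set.

desc(S)\{S}={A,C,E}; candidates ⊆ {G,Y}.
S↔E: latent back-door arc(s) into S.
size 0: {}; under {} S still reaches {A,E,G,Y} ∋ E.
size 1: {G}, {Y}; under {G} S still reaches {A,E,Y} ∋ E.
size 2: {G,Y}; under {G,Y} S still reaches {A,E} ∋ E.
S↔E cannot be blocked by any observed set — no back-door set.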